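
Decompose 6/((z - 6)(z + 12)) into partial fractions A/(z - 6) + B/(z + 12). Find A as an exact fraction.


Step 1: Multiply both sides by (z - 6) and set z = 6
Step 2: A = 6 / (6 + 12)
Step 3: A = 6 / 18
Step 4: A = 1/3

1/3


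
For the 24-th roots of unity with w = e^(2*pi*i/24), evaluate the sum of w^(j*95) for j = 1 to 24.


Step 1: The sum sum_{j=1}^{n} w^(k*j) equals n if n | k, else 0.
Step 2: Here n = 24, k = 95
Step 3: Does n divide k? 24 | 95 -> False
Step 4: Sum = 0

0


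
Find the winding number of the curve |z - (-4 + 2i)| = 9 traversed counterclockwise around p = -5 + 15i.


Step 1: Center c = (-4, 2), radius = 9
Step 2: |p - c|^2 = (-1)^2 + 13^2 = 170
Step 3: r^2 = 81
Step 4: |p-c| > r so winding number = 0

0


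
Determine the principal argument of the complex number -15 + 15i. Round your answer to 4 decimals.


Step 1: z = -15 + 15i
Step 2: arg(z) = atan2(15, -15)
Step 3: arg(z) = 2.3562

2.3562


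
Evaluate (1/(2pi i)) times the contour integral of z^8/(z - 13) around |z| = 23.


Step 1: f(z) = z^8, a = 13 is inside |z| = 23
Step 2: By Cauchy integral formula: (1/(2pi*i)) * integral = f(a)
Step 3: f(13) = 13^8 = 815730721

815730721


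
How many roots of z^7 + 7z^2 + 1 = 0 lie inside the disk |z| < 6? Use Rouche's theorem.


Step 1: On |z| = 6 the three terms have sizes |z^7| = 6^7 = 279936, |7z^2| = 7*6^2 = 252, |1| = 1
Step 2: The dominant term is g(z) = z^7; let h(z) = 7z^2 + 1 so f = g + h
Step 3: On |z| = 6: |g| = 279936 and |h| <= 252 + 1 = 253
Step 4: Since 279936 > 253, |h| < |g| on |z| = 6, so by Rouche f has the same number of zeros as g inside |z| < 6
Step 5: g(z) = z^7 has 7 zeros (all at the origin) inside |z| < 6. Answer = 7

7


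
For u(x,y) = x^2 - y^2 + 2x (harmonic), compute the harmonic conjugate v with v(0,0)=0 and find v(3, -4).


Step 1: v_x = -u_y = 2y + 0
Step 2: v_y = u_x = 2x + 2
Step 3: v = 2xy + 2y + C
Step 4: v(0,0) = 0 => C = 0
Step 5: v(3, -4) = -32

-32


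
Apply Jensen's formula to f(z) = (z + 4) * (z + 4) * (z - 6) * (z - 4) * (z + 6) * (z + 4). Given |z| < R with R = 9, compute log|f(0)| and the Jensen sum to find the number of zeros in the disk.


Jensen's formula: (1/2pi)*integral log|f(Re^it)|dt = log|f(0)| + sum_{|a_k|<R} log(R/|a_k|)
Step 1: f(0) = 4 * 4 * (-6) * (-4) * 6 * 4 = 9216
Step 2: log|f(0)| = log|-4| + log|-4| + log|6| + log|4| + log|-6| + log|-4| = 9.1287
Step 3: Zeros inside |z| < 9: -4, -4, 6, 4, -6, -4
Step 4: Jensen sum = log(9/4) + log(9/4) + log(9/6) + log(9/4) + log(9/6) + log(9/4) = 4.0547
Step 5: n(R) = number of terms in the Jensen sum = count of zeros inside |z| < 9 = 6

6


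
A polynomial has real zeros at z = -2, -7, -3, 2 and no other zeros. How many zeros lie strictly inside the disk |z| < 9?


Step 1: Check each root:
  z = -2: |-2| = 2 < 9
  z = -7: |-7| = 7 < 9
  z = -3: |-3| = 3 < 9
  z = 2: |2| = 2 < 9
Step 2: Count = 4

4


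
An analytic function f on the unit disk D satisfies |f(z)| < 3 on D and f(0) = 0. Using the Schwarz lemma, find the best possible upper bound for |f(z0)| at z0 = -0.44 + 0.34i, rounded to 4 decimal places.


Step 1: g = f/3 maps D -> D with g(0) = 0, so by the Schwarz lemma |g(z)| <= |z|, i.e. |f(z)| <= 3|z|; this is sharp (f(z) = 3z).
Step 2: |z0|^2 = (-0.44)^2 + 0.34^2 = 0.3092
Step 3: |z0| = sqrt(0.3092) = 0.556058
Step 4: Best bound = 3 * |z0| = 3 * 0.556058 = 1.6682

1.6682


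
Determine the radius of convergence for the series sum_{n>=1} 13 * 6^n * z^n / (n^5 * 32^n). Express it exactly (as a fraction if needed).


Step 1: General term a_n = 13 * 6^n / (n^5 * 32^n)
Step 2: By the root test, |a_n|^(1/n) = 13^(1/n) * 6 / (n^(5/n) * 32) -> 6/32 as n -> infinity (since 13^(1/n) -> 1 and n^(5/n) -> 1)
Step 3: R = 1/lim|a_n|^(1/n) = 32/6 = 16/3

16/3


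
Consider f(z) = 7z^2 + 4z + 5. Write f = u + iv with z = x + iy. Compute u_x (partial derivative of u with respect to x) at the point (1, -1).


Step 1: f(z) = 7(x+iy)^2 + 4(x+iy) + 5
Step 2: u = 7(x^2 - y^2) + 4x + 5
Step 3: u_x = 14x + 4
Step 4: At (1, -1): u_x = 14 + 4 = 18

18


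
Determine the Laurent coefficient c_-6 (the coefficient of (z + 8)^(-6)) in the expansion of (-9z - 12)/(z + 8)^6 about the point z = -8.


Step 1: Write the numerator in powers of (z + 8): -9z - 12 = -9(z + 8) + (-9*(-8) - 12) = -9(z + 8) + 60
Step 2: Divide by (z + 8)^6: f(z) = 60(z + 8)^(-6) - 9(z + 8)^(-5)
Step 3: This finite sum is the Laurent series of f about z = -8.
Step 4: Coefficient of (z + 8)^(-6) = -9*(-8) - 12 = 60

60


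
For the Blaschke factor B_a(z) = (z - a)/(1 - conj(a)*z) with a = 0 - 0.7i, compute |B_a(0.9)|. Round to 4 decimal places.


Step 1: Numerator z0 - a = 0.9 - (0 - 0.7i) = 0.9 + 0.7i
Step 2: Denominator 1 - conj(a)*z0 = 1 - (0 + 0.7i)*0.9 = 1 - 0.63i
Step 3: |z0 - a|^2 = 0.9^2 + 0.7^2 = 1.3; |1 - conj(a)*z0|^2 = 1^2 + (-0.63)^2 = 1.3969
Step 4: |B_a(0.9)| = sqrt(1.3 / 1.3969) = sqrt(0.930632)
Step 5: = 0.9647

0.9647


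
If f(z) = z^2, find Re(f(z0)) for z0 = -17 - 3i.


Step 1: z0 = -17 - 3i
Step 2: z0^2 = (-17)^2 - (-3)^2 + 102i
Step 3: real part = 289 - 9 = 280

280


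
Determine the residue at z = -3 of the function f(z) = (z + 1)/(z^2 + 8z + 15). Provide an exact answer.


Step 1: Q(z) = z^2 + 8z + 15 = (z + 3)(z + 5)
Step 2: Q'(z) = 2z + 8
Step 3: Q'(-3) = 2, P(-3) = -2
Step 4: Res = P(-3)/Q'(-3) = -2/2 = -1

-1


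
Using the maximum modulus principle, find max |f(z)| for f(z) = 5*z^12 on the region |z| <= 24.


Step 1: On |z| = 24, |f(z)| = 5 * |z|^12 = 5 * 24^12
Step 2: By maximum modulus principle, maximum is on boundary.
Step 3: Maximum = 5 * 36520347436056576 = 182601737180282880

182601737180282880


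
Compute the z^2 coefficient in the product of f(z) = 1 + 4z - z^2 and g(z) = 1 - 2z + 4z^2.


Step 1: z^2 term in f*g comes from: (1)*(4z^2) + (4z)*(-2z) + (-z^2)*(1)
Step 2: = 4 - 8 - 1
Step 3: = -5

-5


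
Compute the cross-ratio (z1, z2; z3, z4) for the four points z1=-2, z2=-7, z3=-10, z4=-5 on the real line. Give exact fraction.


Step 1: (z1-z3)(z2-z4) = 8 * (-2) = -16
Step 2: (z1-z4)(z2-z3) = 3 * 3 = 9
Step 3: Cross-ratio = -16/9 = -16/9

-16/9


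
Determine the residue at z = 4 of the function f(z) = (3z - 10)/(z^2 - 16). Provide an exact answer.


Step 1: Q(z) = z^2 - 16 = (z - 4)(z + 4)
Step 2: Q'(z) = 2z
Step 3: Q'(4) = 8, P(4) = 2
Step 4: Res = P(4)/Q'(4) = 2/8 = 1/4

1/4


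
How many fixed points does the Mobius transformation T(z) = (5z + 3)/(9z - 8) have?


Step 1: Fixed points satisfy T(z) = z
Step 2: 9z^2 - 13z - 3 = 0
Step 3: Discriminant = (-13)^2 - 4*9*(-3) = 277
Step 4: Number of fixed points = 2

2


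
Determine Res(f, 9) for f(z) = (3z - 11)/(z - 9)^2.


Step 1: Pole of order 2 at z = 9
Step 2: Res = lim d/dz [(z - 9)^2 * f(z)] as z -> 9
Step 3: (z - 9)^2 * f(z) = 3z - 11
Step 4: d/dz[3z - 11] = 3

3


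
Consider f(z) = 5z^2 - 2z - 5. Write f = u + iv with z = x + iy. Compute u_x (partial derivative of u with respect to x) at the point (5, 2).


Step 1: f(z) = 5(x+iy)^2 - 2(x+iy) - 5
Step 2: u = 5(x^2 - y^2) - 2x - 5
Step 3: u_x = 10x - 2
Step 4: At (5, 2): u_x = 50 - 2 = 48

48


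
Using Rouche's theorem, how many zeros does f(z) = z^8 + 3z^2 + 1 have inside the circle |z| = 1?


Step 1: On |z| = 1 the three terms have sizes |z^8| = 1^8 = 1, |3z^2| = 3*1^2 = 3, |1| = 1
Step 2: The dominant term is g(z) = 3z^2; let h(z) = z^8 + 1 so f = g + h
Step 3: On |z| = 1: |g| = 3 and |h| <= 1 + 1 = 2
Step 4: Since 3 > 2, |h| < |g| on |z| = 1, so by Rouche f has the same number of zeros as g inside |z| < 1
Step 5: g(z) = 3z^2 has 2 zeros (at the origin, multiplicity 2) inside |z| < 1. Answer = 2

2


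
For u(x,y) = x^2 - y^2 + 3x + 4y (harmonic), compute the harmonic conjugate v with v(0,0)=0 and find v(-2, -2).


Step 1: v_x = -u_y = 2y - 4
Step 2: v_y = u_x = 2x + 3
Step 3: v = 2xy - 4x + 3y + C
Step 4: v(0,0) = 0 => C = 0
Step 5: v(-2, -2) = 10

10


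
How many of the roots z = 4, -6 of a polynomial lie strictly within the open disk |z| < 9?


Step 1: Check each root:
  z = 4: |4| = 4 < 9
  z = -6: |-6| = 6 < 9
Step 2: Count = 2

2


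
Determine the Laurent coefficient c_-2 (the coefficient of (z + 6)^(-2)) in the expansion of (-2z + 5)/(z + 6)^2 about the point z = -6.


Step 1: Write the numerator in powers of (z + 6): -2z + 5 = -2(z + 6) + (-2*(-6) + 5) = -2(z + 6) + 17
Step 2: Divide by (z + 6)^2: f(z) = 17(z + 6)^(-2) - 2(z + 6)^(-1)
Step 3: This finite sum is the Laurent series of f about z = -6.
Step 4: Coefficient of (z + 6)^(-2) = -2*(-6) + 5 = 17

17


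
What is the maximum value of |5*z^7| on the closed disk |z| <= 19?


Step 1: On |z| = 19, |f(z)| = 5 * |z|^7 = 5 * 19^7
Step 2: By maximum modulus principle, maximum is on boundary.
Step 3: Maximum = 5 * 893871739 = 4469358695

4469358695


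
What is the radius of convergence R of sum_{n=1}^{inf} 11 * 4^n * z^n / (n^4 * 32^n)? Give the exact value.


Step 1: General term a_n = 11 * 4^n / (n^4 * 32^n)
Step 2: By the root test, |a_n|^(1/n) = 11^(1/n) * 4 / (n^(4/n) * 32) -> 4/32 as n -> infinity (since 11^(1/n) -> 1 and n^(4/n) -> 1)
Step 3: R = 1/lim|a_n|^(1/n) = 32/4 = 8

8


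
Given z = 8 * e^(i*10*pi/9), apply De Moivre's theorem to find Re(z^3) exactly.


Step 1: By De Moivre's theorem, z^3 = 8^3 * e^(i*3*10*pi/9) = 512 * (cos(10*pi/3) + i*sin(10*pi/3))
Step 2: |z|^3 = 8^3 = 512
Step 3: Reduce the angle mod 2*pi: 10*pi/3 - 2*pi = 4*pi/3
Step 4: cos(4*pi/3) = -1/2
Step 5: Re(z^3) = 512 * (-1/2) = -256

-256


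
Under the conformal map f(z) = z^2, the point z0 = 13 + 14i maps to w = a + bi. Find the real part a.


Step 1: z0 = 13 + 14i
Step 2: z0^2 = 13^2 - 14^2 + 364i
Step 3: real part = 169 - 196 = -27

-27


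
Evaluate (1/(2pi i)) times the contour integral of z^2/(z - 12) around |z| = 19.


Step 1: f(z) = z^2, a = 12 is inside |z| = 19
Step 2: By Cauchy integral formula: (1/(2pi*i)) * integral = f(a)
Step 3: f(12) = 12^2 = 144

144


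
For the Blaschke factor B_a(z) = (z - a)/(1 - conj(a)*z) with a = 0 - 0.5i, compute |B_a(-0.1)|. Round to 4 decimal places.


Step 1: Numerator z0 - a = -0.1 - (0 - 0.5i) = -0.1 + 0.5i
Step 2: Denominator 1 - conj(a)*z0 = 1 - (0 + 0.5i)*(-0.1) = 1 + 0.05i
Step 3: |z0 - a|^2 = (-0.1)^2 + 0.5^2 = 0.26; |1 - conj(a)*z0|^2 = 1^2 + 0.05^2 = 1.0025
Step 4: |B_a(-0.1)| = sqrt(0.26 / 1.0025) = sqrt(0.259352)
Step 5: = 0.5093

0.5093


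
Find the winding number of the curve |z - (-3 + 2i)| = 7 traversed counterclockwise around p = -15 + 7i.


Step 1: Center c = (-3, 2), radius = 7
Step 2: |p - c|^2 = (-12)^2 + 5^2 = 169
Step 3: r^2 = 49
Step 4: |p-c| > r so winding number = 0

0


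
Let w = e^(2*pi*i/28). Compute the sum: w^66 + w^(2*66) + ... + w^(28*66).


Step 1: The sum sum_{j=1}^{n} w^(k*j) equals n if n | k, else 0.
Step 2: Here n = 28, k = 66
Step 3: Does n divide k? 28 | 66 -> False
Step 4: Sum = 0

0


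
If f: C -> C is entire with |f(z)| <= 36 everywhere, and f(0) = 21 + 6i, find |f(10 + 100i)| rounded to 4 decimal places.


Step 1: By Liouville's theorem, a bounded entire function is constant.
Step 2: f(z) = f(0) = 21 + 6i for all z.
Step 3: |f(w)| = |21 + 6i| = sqrt(441 + 36)
Step 4: = 21.8403

21.8403


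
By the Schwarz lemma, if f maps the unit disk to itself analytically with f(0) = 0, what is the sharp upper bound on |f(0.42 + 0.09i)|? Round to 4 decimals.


Step 1: Schwarz lemma: if f: D -> D is analytic with f(0) = 0, then |f(z)| <= |z| for all z in D, and this is sharp (f(z) = z).
Step 2: |z0|^2 = 0.42^2 + 0.09^2 = 0.1845
Step 3: |z0| = sqrt(0.1845) = 0.429535
Step 4: Best bound = |z0| = 0.4295

0.4295


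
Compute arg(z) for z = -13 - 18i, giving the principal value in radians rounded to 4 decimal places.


Step 1: z = -13 - 18i
Step 2: arg(z) = atan2(-18, -13)
Step 3: arg(z) = -2.1963

-2.1963


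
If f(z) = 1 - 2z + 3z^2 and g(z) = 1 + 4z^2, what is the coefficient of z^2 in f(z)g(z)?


Step 1: z^2 term in f*g comes from: (1)*(4z^2) + (-2z)*(0) + (3z^2)*(1)
Step 2: = 4 + 0 + 3
Step 3: = 7

7


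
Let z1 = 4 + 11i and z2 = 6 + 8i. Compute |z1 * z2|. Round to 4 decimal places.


Step 1: |z1| = sqrt(4^2 + 11^2) = sqrt(137)
Step 2: |z2| = sqrt(6^2 + 8^2) = sqrt(100)
Step 3: |z1*z2| = |z1|*|z2| = sqrt(137) * sqrt(100) = sqrt(137 * 100) = sqrt(13700)
Step 4: = 117.047

117.047


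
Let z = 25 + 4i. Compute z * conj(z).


Step 1: conj(z) = 25 - 4i
Step 2: z * conj(z) = 25^2 + 4^2
Step 3: = 625 + 16 = 641

641


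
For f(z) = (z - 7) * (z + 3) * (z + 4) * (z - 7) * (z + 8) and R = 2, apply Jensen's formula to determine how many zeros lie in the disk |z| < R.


Jensen's formula: (1/2pi)*integral log|f(Re^it)|dt = log|f(0)| + sum_{|a_k|<R} log(R/|a_k|)
Step 1: f(0) = (-7) * 3 * 4 * (-7) * 8 = 4704
Step 2: log|f(0)| = log|7| + log|-3| + log|-4| + log|7| + log|-8| = 8.4562
Step 3: Zeros inside |z| < 2: none
Step 4: Jensen sum = (empty sum) = 0
Step 5: n(R) = number of terms in the Jensen sum = count of zeros inside |z| < 2 = 0

0


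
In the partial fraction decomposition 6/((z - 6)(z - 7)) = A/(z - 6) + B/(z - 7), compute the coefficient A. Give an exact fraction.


Step 1: Multiply both sides by (z - 6) and set z = 6
Step 2: A = 6 / (6 - 7)
Step 3: A = 6 / (-1)
Step 4: A = -6

-6


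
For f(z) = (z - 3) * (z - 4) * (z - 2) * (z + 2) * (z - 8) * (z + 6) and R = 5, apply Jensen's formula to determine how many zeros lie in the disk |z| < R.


Jensen's formula: (1/2pi)*integral log|f(Re^it)|dt = log|f(0)| + sum_{|a_k|<R} log(R/|a_k|)
Step 1: f(0) = (-3) * (-4) * (-2) * 2 * (-8) * 6 = 2304
Step 2: log|f(0)| = log|3| + log|4| + log|2| + log|-2| + log|8| + log|-6| = 7.7424
Step 3: Zeros inside |z| < 5: 3, 4, 2, -2
Step 4: Jensen sum = log(5/3) + log(5/4) + log(5/2) + log(5/2) = 2.5666
Step 5: n(R) = number of terms in the Jensen sum = count of zeros inside |z| < 5 = 4

4


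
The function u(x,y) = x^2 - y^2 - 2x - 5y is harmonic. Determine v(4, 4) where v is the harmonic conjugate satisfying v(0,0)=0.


Step 1: v_x = -u_y = 2y + 5
Step 2: v_y = u_x = 2x - 2
Step 3: v = 2xy + 5x - 2y + C
Step 4: v(0,0) = 0 => C = 0
Step 5: v(4, 4) = 44

44


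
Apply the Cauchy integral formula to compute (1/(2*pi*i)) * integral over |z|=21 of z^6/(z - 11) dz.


Step 1: f(z) = z^6, a = 11 is inside |z| = 21
Step 2: By Cauchy integral formula: (1/(2pi*i)) * integral = f(a)
Step 3: f(11) = 11^6 = 1771561

1771561


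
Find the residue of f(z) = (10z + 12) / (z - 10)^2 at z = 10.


Step 1: Pole of order 2 at z = 10
Step 2: Res = lim d/dz [(z - 10)^2 * f(z)] as z -> 10
Step 3: (z - 10)^2 * f(z) = 10z + 12
Step 4: d/dz[10z + 12] = 10

10


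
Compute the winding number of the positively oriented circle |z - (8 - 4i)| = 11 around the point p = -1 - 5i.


Step 1: Center c = (8, -4), radius = 11
Step 2: |p - c|^2 = (-9)^2 + (-1)^2 = 82
Step 3: r^2 = 121
Step 4: |p-c| < r so winding number = 1

1


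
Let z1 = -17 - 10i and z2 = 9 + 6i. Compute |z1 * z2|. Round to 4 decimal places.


Step 1: |z1| = sqrt((-17)^2 + (-10)^2) = sqrt(389)
Step 2: |z2| = sqrt(9^2 + 6^2) = sqrt(117)
Step 3: |z1*z2| = |z1|*|z2| = sqrt(389) * sqrt(117) = sqrt(389 * 117) = sqrt(45513)
Step 4: = 213.3378

213.3378


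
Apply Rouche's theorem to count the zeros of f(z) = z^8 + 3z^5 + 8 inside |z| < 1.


Step 1: On |z| = 1 the three terms have sizes |z^8| = 1^8 = 1, |3z^5| = 3*1^5 = 3, |8| = 8
Step 2: The dominant term is g(z) = 8; let h(z) = z^8 + 3z^5 so f = g + h
Step 3: On |z| = 1: |g| = 8 and |h| <= 1 + 3 = 4
Step 4: Since 8 > 4, |h| < |g| on |z| = 1, so by Rouche f has the same number of zeros as g inside |z| < 1
Step 5: g(z) = 8 is a nonzero constant with no zeros inside |z| < 1. Answer = 0

0


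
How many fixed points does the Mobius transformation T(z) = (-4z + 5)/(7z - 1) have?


Step 1: Fixed points satisfy T(z) = z
Step 2: 7z^2 + 3z - 5 = 0
Step 3: Discriminant = 3^2 - 4*7*(-5) = 149
Step 4: Number of fixed points = 2

2


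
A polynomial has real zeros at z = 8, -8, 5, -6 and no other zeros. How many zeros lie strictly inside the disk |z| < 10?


Step 1: Check each root:
  z = 8: |8| = 8 < 10
  z = -8: |-8| = 8 < 10
  z = 5: |5| = 5 < 10
  z = -6: |-6| = 6 < 10
Step 2: Count = 4

4


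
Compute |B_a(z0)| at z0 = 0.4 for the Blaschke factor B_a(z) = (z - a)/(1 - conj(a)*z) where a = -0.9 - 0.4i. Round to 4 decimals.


Step 1: Numerator z0 - a = 0.4 - (-0.9 - 0.4i) = 1.3 + 0.4i
Step 2: Denominator 1 - conj(a)*z0 = 1 - (-0.9 + 0.4i)*0.4 = 1.36 - 0.16i
Step 3: |z0 - a|^2 = 1.3^2 + 0.4^2 = 1.85; |1 - conj(a)*z0|^2 = 1.36^2 + (-0.16)^2 = 1.8752
Step 4: |B_a(0.4)| = sqrt(1.85 / 1.8752) = sqrt(0.986561)
Step 5: = 0.9933

0.9933


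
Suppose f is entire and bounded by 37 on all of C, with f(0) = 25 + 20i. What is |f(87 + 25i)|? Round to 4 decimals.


Step 1: By Liouville's theorem, a bounded entire function is constant.
Step 2: f(z) = f(0) = 25 + 20i for all z.
Step 3: |f(w)| = |25 + 20i| = sqrt(625 + 400)
Step 4: = 32.0156

32.0156


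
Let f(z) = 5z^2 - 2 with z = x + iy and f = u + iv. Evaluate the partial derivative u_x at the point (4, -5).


Step 1: f(z) = 5(x+iy)^2 - 2
Step 2: u = 5(x^2 - y^2) - 2
Step 3: u_x = 10x + 0
Step 4: At (4, -5): u_x = 40 + 0 = 40

40


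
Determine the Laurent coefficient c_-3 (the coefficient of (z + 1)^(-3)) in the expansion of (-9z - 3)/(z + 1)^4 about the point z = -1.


Step 1: Write the numerator in powers of (z + 1): -9z - 3 = -9(z + 1) + (-9*(-1) - 3) = -9(z + 1) + 6
Step 2: Divide by (z + 1)^4: f(z) = 6(z + 1)^(-4) - 9(z + 1)^(-3)
Step 3: This finite sum is the Laurent series of f about z = -1.
Step 4: Coefficient of (z + 1)^(-3) = coefficient of (z + 1) in the re-centred numerator = -9

-9


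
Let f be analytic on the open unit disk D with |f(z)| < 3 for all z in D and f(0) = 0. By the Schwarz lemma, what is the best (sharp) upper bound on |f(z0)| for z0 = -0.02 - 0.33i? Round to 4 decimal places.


Step 1: g = f/3 maps D -> D with g(0) = 0, so by the Schwarz lemma |g(z)| <= |z|, i.e. |f(z)| <= 3|z|; this is sharp (f(z) = 3z).
Step 2: |z0|^2 = (-0.02)^2 + (-0.33)^2 = 0.1093
Step 3: |z0| = sqrt(0.1093) = 0.330606
Step 4: Best bound = 3 * |z0| = 3 * 0.330606 = 0.9918

0.9918


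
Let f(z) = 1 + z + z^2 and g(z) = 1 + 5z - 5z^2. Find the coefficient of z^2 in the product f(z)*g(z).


Step 1: z^2 term in f*g comes from: (1)*(-5z^2) + (z)*(5z) + (z^2)*(1)
Step 2: = -5 + 5 + 1
Step 3: = 1

1


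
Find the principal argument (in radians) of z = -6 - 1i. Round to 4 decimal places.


Step 1: z = -6 - 1i
Step 2: arg(z) = atan2(-1, -6)
Step 3: arg(z) = -2.9764

-2.9764


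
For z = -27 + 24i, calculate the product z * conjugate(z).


Step 1: conj(z) = -27 - 24i
Step 2: z * conj(z) = (-27)^2 + 24^2
Step 3: = 729 + 576 = 1305

1305


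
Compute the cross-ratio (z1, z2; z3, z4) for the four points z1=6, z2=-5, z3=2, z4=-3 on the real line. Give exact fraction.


Step 1: (z1-z3)(z2-z4) = 4 * (-2) = -8
Step 2: (z1-z4)(z2-z3) = 9 * (-7) = -63
Step 3: Cross-ratio = 8/63 = 8/63

8/63


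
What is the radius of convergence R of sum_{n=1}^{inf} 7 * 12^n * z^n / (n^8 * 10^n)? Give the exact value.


Step 1: General term a_n = 7 * 12^n / (n^8 * 10^n)
Step 2: By the root test, |a_n|^(1/n) = 7^(1/n) * 12 / (n^(8/n) * 10) -> 12/10 as n -> infinity (since 7^(1/n) -> 1 and n^(8/n) -> 1)
Step 3: R = 1/lim|a_n|^(1/n) = 10/12 = 5/6

5/6


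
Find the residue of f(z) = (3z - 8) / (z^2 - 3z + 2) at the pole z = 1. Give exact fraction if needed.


Step 1: Q(z) = z^2 - 3z + 2 = (z - 1)(z - 2)
Step 2: Q'(z) = 2z - 3
Step 3: Q'(1) = -1, P(1) = -5
Step 4: Res = P(1)/Q'(1) = -5/(-1) = 5

5


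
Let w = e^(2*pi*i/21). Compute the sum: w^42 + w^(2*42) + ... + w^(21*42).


Step 1: The sum sum_{j=1}^{n} w^(k*j) equals n if n | k, else 0.
Step 2: Here n = 21, k = 42
Step 3: Does n divide k? 21 | 42 -> True
Step 4: Sum = 21

21


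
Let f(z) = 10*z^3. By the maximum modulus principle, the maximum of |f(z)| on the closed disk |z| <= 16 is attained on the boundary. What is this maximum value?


Step 1: On |z| = 16, |f(z)| = 10 * |z|^3 = 10 * 16^3
Step 2: By maximum modulus principle, maximum is on boundary.
Step 3: Maximum = 10 * 4096 = 40960

40960


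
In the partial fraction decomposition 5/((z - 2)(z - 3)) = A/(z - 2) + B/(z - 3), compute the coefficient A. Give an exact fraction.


Step 1: Multiply both sides by (z - 2) and set z = 2
Step 2: A = 5 / (2 - 3)
Step 3: A = 5 / (-1)
Step 4: A = -5

-5


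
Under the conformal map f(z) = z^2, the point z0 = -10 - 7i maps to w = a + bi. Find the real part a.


Step 1: z0 = -10 - 7i
Step 2: z0^2 = (-10)^2 - (-7)^2 + 140i
Step 3: real part = 100 - 49 = 51

51


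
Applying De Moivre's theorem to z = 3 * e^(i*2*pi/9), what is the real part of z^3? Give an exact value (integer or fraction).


Step 1: By De Moivre's theorem, z^3 = 3^3 * e^(i*3*2*pi/9) = 27 * (cos(2*pi/3) + i*sin(2*pi/3))
Step 2: |z|^3 = 3^3 = 27
Step 3: The angle 2*pi/3 already lies in [0, 2*pi)
Step 4: cos(2*pi/3) = -1/2
Step 5: Re(z^3) = 27 * (-1/2) = -27/2

-27/2


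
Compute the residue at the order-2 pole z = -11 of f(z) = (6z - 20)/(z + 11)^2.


Step 1: Pole of order 2 at z = -11
Step 2: Res = lim d/dz [(z + 11)^2 * f(z)] as z -> -11
Step 3: (z + 11)^2 * f(z) = 6z - 20
Step 4: d/dz[6z - 20] = 6

6


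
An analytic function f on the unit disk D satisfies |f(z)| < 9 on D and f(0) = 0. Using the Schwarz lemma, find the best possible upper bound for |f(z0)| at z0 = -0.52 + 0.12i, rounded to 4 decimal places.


Step 1: g = f/9 maps D -> D with g(0) = 0, so by the Schwarz lemma |g(z)| <= |z|, i.e. |f(z)| <= 9|z|; this is sharp (f(z) = 9z).
Step 2: |z0|^2 = (-0.52)^2 + 0.12^2 = 0.2848
Step 3: |z0| = sqrt(0.2848) = 0.533667
Step 4: Best bound = 9 * |z0| = 9 * 0.533667 = 4.803

4.803


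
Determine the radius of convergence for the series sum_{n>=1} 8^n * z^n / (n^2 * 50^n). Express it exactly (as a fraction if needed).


Step 1: General term a_n = 8^n / (n^2 * 50^n)
Step 2: By the root test, |a_n|^(1/n) = 8 / (n^(2/n) * 50) -> 8/50 as n -> infinity (since n^(2/n) -> 1)
Step 3: R = 1/lim|a_n|^(1/n) = 50/8 = 25/4

25/4


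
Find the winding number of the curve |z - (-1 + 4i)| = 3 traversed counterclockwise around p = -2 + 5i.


Step 1: Center c = (-1, 4), radius = 3
Step 2: |p - c|^2 = (-1)^2 + 1^2 = 2
Step 3: r^2 = 9
Step 4: |p-c| < r so winding number = 1

1


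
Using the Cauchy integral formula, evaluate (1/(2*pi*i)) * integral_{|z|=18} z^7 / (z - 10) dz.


Step 1: f(z) = z^7, a = 10 is inside |z| = 18
Step 2: By Cauchy integral formula: (1/(2pi*i)) * integral = f(a)
Step 3: f(10) = 10^7 = 10000000

10000000


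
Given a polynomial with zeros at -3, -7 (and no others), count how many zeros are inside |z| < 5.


Step 1: Check each root:
  z = -3: |-3| = 3 < 5
  z = -7: |-7| = 7 >= 5
Step 2: Count = 1

1


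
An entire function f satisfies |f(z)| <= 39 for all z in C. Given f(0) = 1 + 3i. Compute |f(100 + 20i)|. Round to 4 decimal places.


Step 1: By Liouville's theorem, a bounded entire function is constant.
Step 2: f(z) = f(0) = 1 + 3i for all z.
Step 3: |f(w)| = |1 + 3i| = sqrt(1 + 9)
Step 4: = 3.1623

3.1623


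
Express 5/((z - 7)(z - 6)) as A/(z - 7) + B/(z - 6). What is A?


Step 1: Multiply both sides by (z - 7) and set z = 7
Step 2: A = 5 / (7 - 6)
Step 3: A = 5 / 1
Step 4: A = 5

5


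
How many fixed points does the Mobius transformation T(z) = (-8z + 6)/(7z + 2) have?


Step 1: Fixed points satisfy T(z) = z
Step 2: 7z^2 + 10z - 6 = 0
Step 3: Discriminant = 10^2 - 4*7*(-6) = 268
Step 4: Number of fixed points = 2

2


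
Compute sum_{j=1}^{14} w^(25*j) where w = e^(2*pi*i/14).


Step 1: The sum sum_{j=1}^{n} w^(k*j) equals n if n | k, else 0.
Step 2: Here n = 14, k = 25
Step 3: Does n divide k? 14 | 25 -> False
Step 4: Sum = 0

0


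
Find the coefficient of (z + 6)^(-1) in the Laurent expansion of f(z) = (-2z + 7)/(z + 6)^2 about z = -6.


Step 1: Write the numerator in powers of (z + 6): -2z + 7 = -2(z + 6) + (-2*(-6) + 7) = -2(z + 6) + 19
Step 2: Divide by (z + 6)^2: f(z) = 19(z + 6)^(-2) - 2(z + 6)^(-1)
Step 3: This finite sum is the Laurent series of f about z = -6.
Step 4: Coefficient of (z + 6)^(-1) = coefficient of (z + 6) in the re-centred numerator = -2

-2


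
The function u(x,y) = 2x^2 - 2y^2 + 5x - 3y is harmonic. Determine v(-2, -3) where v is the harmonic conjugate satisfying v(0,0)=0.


Step 1: v_x = -u_y = 4y + 3
Step 2: v_y = u_x = 4x + 5
Step 3: v = 4xy + 3x + 5y + C
Step 4: v(0,0) = 0 => C = 0
Step 5: v(-2, -3) = 3

3


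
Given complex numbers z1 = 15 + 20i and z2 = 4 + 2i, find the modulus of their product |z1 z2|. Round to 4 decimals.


Step 1: |z1| = sqrt(15^2 + 20^2) = sqrt(625)
Step 2: |z2| = sqrt(4^2 + 2^2) = sqrt(20)
Step 3: |z1*z2| = |z1|*|z2| = sqrt(625) * sqrt(20) = sqrt(625 * 20) = sqrt(12500)
Step 4: = 111.8034

111.8034


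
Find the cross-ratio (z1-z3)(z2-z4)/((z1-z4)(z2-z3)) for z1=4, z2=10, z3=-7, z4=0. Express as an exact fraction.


Step 1: (z1-z3)(z2-z4) = 11 * 10 = 110
Step 2: (z1-z4)(z2-z3) = 4 * 17 = 68
Step 3: Cross-ratio = 110/68 = 55/34

55/34


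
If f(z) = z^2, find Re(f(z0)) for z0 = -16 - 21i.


Step 1: z0 = -16 - 21i
Step 2: z0^2 = (-16)^2 - (-21)^2 + 672i
Step 3: real part = 256 - 441 = -185

-185


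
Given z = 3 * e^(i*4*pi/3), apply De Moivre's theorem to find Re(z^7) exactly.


Step 1: By De Moivre's theorem, z^7 = 3^7 * e^(i*7*4*pi/3) = 2187 * (cos(28*pi/3) + i*sin(28*pi/3))
Step 2: |z|^7 = 3^7 = 2187
Step 3: Reduce the angle mod 2*pi: 28*pi/3 - 8*pi = 4*pi/3
Step 4: cos(4*pi/3) = -1/2
Step 5: Re(z^7) = 2187 * (-1/2) = -2187/2

-2187/2


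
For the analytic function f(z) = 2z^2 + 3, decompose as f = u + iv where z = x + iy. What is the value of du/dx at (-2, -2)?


Step 1: f(z) = 2(x+iy)^2 + 3
Step 2: u = 2(x^2 - y^2) + 3
Step 3: u_x = 4x + 0
Step 4: At (-2, -2): u_x = -8 + 0 = -8

-8


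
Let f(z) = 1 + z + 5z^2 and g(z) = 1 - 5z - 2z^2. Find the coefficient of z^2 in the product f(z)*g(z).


Step 1: z^2 term in f*g comes from: (1)*(-2z^2) + (z)*(-5z) + (5z^2)*(1)
Step 2: = -2 - 5 + 5
Step 3: = -2

-2


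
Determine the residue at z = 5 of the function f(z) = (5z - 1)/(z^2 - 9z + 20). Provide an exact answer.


Step 1: Q(z) = z^2 - 9z + 20 = (z - 5)(z - 4)
Step 2: Q'(z) = 2z - 9
Step 3: Q'(5) = 1, P(5) = 24
Step 4: Res = P(5)/Q'(5) = 24/1 = 24

24


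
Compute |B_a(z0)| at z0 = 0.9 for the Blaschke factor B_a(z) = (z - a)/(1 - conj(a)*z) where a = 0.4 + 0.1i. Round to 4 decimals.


Step 1: Numerator z0 - a = 0.9 - (0.4 + 0.1i) = 0.5 - 0.1i
Step 2: Denominator 1 - conj(a)*z0 = 1 - (0.4 - 0.1i)*0.9 = 0.64 + 0.09i
Step 3: |z0 - a|^2 = 0.5^2 + (-0.1)^2 = 0.26; |1 - conj(a)*z0|^2 = 0.64^2 + 0.09^2 = 0.4177
Step 4: |B_a(0.9)| = sqrt(0.26 / 0.4177) = sqrt(0.622456)
Step 5: = 0.789

0.789


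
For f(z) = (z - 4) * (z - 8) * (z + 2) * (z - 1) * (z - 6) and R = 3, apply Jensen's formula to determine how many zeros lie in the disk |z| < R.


Jensen's formula: (1/2pi)*integral log|f(Re^it)|dt = log|f(0)| + sum_{|a_k|<R} log(R/|a_k|)
Step 1: f(0) = (-4) * (-8) * 2 * (-1) * (-6) = 384
Step 2: log|f(0)| = log|4| + log|8| + log|-2| + log|1| + log|6| = 5.9506
Step 3: Zeros inside |z| < 3: -2, 1
Step 4: Jensen sum = log(3/2) + log(3/1) = 1.5041
Step 5: n(R) = number of terms in the Jensen sum = count of zeros inside |z| < 3 = 2

2


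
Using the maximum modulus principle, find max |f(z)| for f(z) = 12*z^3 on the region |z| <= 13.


Step 1: On |z| = 13, |f(z)| = 12 * |z|^3 = 12 * 13^3
Step 2: By maximum modulus principle, maximum is on boundary.
Step 3: Maximum = 12 * 2197 = 26364

26364


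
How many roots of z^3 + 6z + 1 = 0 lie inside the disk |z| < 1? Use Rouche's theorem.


Step 1: On |z| = 1 the three terms have sizes |z^3| = 1^3 = 1, |6z| = 6*1 = 6, |1| = 1
Step 2: The dominant term is g(z) = 6z; let h(z) = z^3 + 1 so f = g + h
Step 3: On |z| = 1: |g| = 6 and |h| <= 1 + 1 = 2
Step 4: Since 6 > 2, |h| < |g| on |z| = 1, so by Rouche f has the same number of zeros as g inside |z| < 1
Step 5: g(z) = 6z has 1 zero (at the origin, multiplicity 1) inside |z| < 1. Answer = 1

1


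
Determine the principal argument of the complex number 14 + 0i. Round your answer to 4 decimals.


Step 1: z = 14 + 0i
Step 2: arg(z) = atan2(0, 14)
Step 3: arg(z) = 0.0

0.0


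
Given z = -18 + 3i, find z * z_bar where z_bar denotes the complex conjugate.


Step 1: conj(z) = -18 - 3i
Step 2: z * conj(z) = (-18)^2 + 3^2
Step 3: = 324 + 9 = 333

333


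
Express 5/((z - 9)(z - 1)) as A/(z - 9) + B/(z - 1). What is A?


Step 1: Multiply both sides by (z - 9) and set z = 9
Step 2: A = 5 / (9 - 1)
Step 3: A = 5 / 8
Step 4: A = 5/8

5/8


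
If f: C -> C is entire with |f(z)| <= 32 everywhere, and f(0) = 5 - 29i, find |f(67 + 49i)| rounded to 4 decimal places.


Step 1: By Liouville's theorem, a bounded entire function is constant.
Step 2: f(z) = f(0) = 5 - 29i for all z.
Step 3: |f(w)| = |5 - 29i| = sqrt(25 + 841)
Step 4: = 29.4279

29.4279


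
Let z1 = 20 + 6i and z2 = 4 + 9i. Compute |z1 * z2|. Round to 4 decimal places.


Step 1: |z1| = sqrt(20^2 + 6^2) = sqrt(436)
Step 2: |z2| = sqrt(4^2 + 9^2) = sqrt(97)
Step 3: |z1*z2| = |z1|*|z2| = sqrt(436) * sqrt(97) = sqrt(436 * 97) = sqrt(42292)
Step 4: = 205.6502

205.6502


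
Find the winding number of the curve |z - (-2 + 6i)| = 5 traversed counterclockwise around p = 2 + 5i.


Step 1: Center c = (-2, 6), radius = 5
Step 2: |p - c|^2 = 4^2 + (-1)^2 = 17
Step 3: r^2 = 25
Step 4: |p-c| < r so winding number = 1

1


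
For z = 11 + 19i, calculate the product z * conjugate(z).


Step 1: conj(z) = 11 - 19i
Step 2: z * conj(z) = 11^2 + 19^2
Step 3: = 121 + 361 = 482

482


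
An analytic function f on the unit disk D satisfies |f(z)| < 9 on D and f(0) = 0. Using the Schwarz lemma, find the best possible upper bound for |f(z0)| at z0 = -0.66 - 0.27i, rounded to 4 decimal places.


Step 1: g = f/9 maps D -> D with g(0) = 0, so by the Schwarz lemma |g(z)| <= |z|, i.e. |f(z)| <= 9|z|; this is sharp (f(z) = 9z).
Step 2: |z0|^2 = (-0.66)^2 + (-0.27)^2 = 0.5085
Step 3: |z0| = sqrt(0.5085) = 0.713092
Step 4: Best bound = 9 * |z0| = 9 * 0.713092 = 6.4178

6.4178


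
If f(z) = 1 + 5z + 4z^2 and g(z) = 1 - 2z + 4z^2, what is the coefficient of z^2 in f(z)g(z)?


Step 1: z^2 term in f*g comes from: (1)*(4z^2) + (5z)*(-2z) + (4z^2)*(1)
Step 2: = 4 - 10 + 4
Step 3: = -2

-2


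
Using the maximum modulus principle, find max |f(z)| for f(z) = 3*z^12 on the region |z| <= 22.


Step 1: On |z| = 22, |f(z)| = 3 * |z|^12 = 3 * 22^12
Step 2: By maximum modulus principle, maximum is on boundary.
Step 3: Maximum = 3 * 12855002631049216 = 38565007893147648

38565007893147648


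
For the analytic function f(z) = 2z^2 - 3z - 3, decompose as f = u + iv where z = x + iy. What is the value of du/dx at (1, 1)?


Step 1: f(z) = 2(x+iy)^2 - 3(x+iy) - 3
Step 2: u = 2(x^2 - y^2) - 3x - 3
Step 3: u_x = 4x - 3
Step 4: At (1, 1): u_x = 4 - 3 = 1

1


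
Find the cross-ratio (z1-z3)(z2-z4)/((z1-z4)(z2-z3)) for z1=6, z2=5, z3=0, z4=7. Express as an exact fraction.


Step 1: (z1-z3)(z2-z4) = 6 * (-2) = -12
Step 2: (z1-z4)(z2-z3) = (-1) * 5 = -5
Step 3: Cross-ratio = 12/5 = 12/5

12/5


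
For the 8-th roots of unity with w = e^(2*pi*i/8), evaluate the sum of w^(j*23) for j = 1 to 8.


Step 1: The sum sum_{j=1}^{n} w^(k*j) equals n if n | k, else 0.
Step 2: Here n = 8, k = 23
Step 3: Does n divide k? 8 | 23 -> False
Step 4: Sum = 0

0


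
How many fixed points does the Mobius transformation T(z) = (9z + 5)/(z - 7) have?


Step 1: Fixed points satisfy T(z) = z
Step 2: z^2 - 16z - 5 = 0
Step 3: Discriminant = (-16)^2 - 4*1*(-5) = 276
Step 4: Number of fixed points = 2

2


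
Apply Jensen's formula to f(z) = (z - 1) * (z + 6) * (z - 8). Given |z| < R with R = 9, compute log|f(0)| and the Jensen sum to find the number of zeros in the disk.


Jensen's formula: (1/2pi)*integral log|f(Re^it)|dt = log|f(0)| + sum_{|a_k|<R} log(R/|a_k|)
Step 1: f(0) = (-1) * 6 * (-8) = 48
Step 2: log|f(0)| = log|1| + log|-6| + log|8| = 3.8712
Step 3: Zeros inside |z| < 9: 1, -6, 8
Step 4: Jensen sum = log(9/1) + log(9/6) + log(9/8) = 2.7205
Step 5: n(R) = number of terms in the Jensen sum = count of zeros inside |z| < 9 = 3

3


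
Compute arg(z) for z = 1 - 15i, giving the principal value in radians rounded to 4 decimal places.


Step 1: z = 1 - 15i
Step 2: arg(z) = atan2(-15, 1)
Step 3: arg(z) = -1.5042

-1.5042


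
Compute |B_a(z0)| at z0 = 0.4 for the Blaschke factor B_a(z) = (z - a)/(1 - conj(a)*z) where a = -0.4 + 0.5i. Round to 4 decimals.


Step 1: Numerator z0 - a = 0.4 - (-0.4 + 0.5i) = 0.8 - 0.5i
Step 2: Denominator 1 - conj(a)*z0 = 1 - (-0.4 - 0.5i)*0.4 = 1.16 + 0.2i
Step 3: |z0 - a|^2 = 0.8^2 + (-0.5)^2 = 0.89; |1 - conj(a)*z0|^2 = 1.16^2 + 0.2^2 = 1.3856
Step 4: |B_a(0.4)| = sqrt(0.89 / 1.3856) = sqrt(0.642321)
Step 5: = 0.8014

0.8014


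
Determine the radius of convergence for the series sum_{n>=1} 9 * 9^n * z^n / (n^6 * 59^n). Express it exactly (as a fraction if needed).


Step 1: General term a_n = 9 * 9^n / (n^6 * 59^n)
Step 2: By the root test, |a_n|^(1/n) = 9^(1/n) * 9 / (n^(6/n) * 59) -> 9/59 as n -> infinity (since 9^(1/n) -> 1 and n^(6/n) -> 1)
Step 3: R = 1/lim|a_n|^(1/n) = 59/9

59/9


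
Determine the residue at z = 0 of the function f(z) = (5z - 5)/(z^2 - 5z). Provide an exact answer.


Step 1: Q(z) = z^2 - 5z = (z)(z - 5)
Step 2: Q'(z) = 2z - 5
Step 3: Q'(0) = -5, P(0) = -5
Step 4: Res = P(0)/Q'(0) = -5/(-5) = 1

1


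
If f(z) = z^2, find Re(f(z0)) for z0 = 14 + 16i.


Step 1: z0 = 14 + 16i
Step 2: z0^2 = 14^2 - 16^2 + 448i
Step 3: real part = 196 - 256 = -60

-60


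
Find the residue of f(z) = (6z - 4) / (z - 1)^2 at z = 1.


Step 1: Pole of order 2 at z = 1
Step 2: Res = lim d/dz [(z - 1)^2 * f(z)] as z -> 1
Step 3: (z - 1)^2 * f(z) = 6z - 4
Step 4: d/dz[6z - 4] = 6

6


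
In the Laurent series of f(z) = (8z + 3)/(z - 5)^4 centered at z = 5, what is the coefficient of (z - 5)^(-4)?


Step 1: Write the numerator in powers of (z - 5): 8z + 3 = 8(z - 5) + (8*5 + 3) = 8(z - 5) + 43
Step 2: Divide by (z - 5)^4: f(z) = 43(z - 5)^(-4) + 8(z - 5)^(-3)
Step 3: This finite sum is the Laurent series of f about z = 5.
Step 4: Coefficient of (z - 5)^(-4) = 8*5 + 3 = 43

43


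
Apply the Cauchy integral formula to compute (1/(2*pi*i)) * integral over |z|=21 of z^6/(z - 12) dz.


Step 1: f(z) = z^6, a = 12 is inside |z| = 21
Step 2: By Cauchy integral formula: (1/(2pi*i)) * integral = f(a)
Step 3: f(12) = 12^6 = 2985984

2985984


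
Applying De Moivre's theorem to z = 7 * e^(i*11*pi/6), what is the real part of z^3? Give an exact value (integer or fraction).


Step 1: By De Moivre's theorem, z^3 = 7^3 * e^(i*3*11*pi/6) = 343 * (cos(11*pi/2) + i*sin(11*pi/2))
Step 2: |z|^3 = 7^3 = 343
Step 3: Reduce the angle mod 2*pi: 11*pi/2 - 4*pi = 3*pi/2
Step 4: cos(3*pi/2) = 0
Step 5: Re(z^3) = 343 * 0 = 0

0


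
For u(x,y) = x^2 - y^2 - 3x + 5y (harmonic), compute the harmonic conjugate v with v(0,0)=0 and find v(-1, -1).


Step 1: v_x = -u_y = 2y - 5
Step 2: v_y = u_x = 2x - 3
Step 3: v = 2xy - 5x - 3y + C
Step 4: v(0,0) = 0 => C = 0
Step 5: v(-1, -1) = 10

10


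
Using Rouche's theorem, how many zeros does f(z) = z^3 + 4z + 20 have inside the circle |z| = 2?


Step 1: On |z| = 2 the three terms have sizes |z^3| = 2^3 = 8, |4z| = 4*2 = 8, |20| = 20
Step 2: The dominant term is g(z) = 20; let h(z) = z^3 + 4z so f = g + h
Step 3: On |z| = 2: |g| = 20 and |h| <= 8 + 8 = 16
Step 4: Since 20 > 16, |h| < |g| on |z| = 2, so by Rouche f has the same number of zeros as g inside |z| < 2
Step 5: g(z) = 20 is a nonzero constant with no zeros inside |z| < 2. Answer = 0

0


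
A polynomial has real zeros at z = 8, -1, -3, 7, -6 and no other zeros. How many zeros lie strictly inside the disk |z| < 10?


Step 1: Check each root:
  z = 8: |8| = 8 < 10
  z = -1: |-1| = 1 < 10
  z = -3: |-3| = 3 < 10
  z = 7: |7| = 7 < 10
  z = -6: |-6| = 6 < 10
Step 2: Count = 5

5


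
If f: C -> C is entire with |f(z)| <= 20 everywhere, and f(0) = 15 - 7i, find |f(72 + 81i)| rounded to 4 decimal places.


Step 1: By Liouville's theorem, a bounded entire function is constant.
Step 2: f(z) = f(0) = 15 - 7i for all z.
Step 3: |f(w)| = |15 - 7i| = sqrt(225 + 49)
Step 4: = 16.5529

16.5529


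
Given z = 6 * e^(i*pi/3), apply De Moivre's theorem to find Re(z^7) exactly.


Step 1: By De Moivre's theorem, z^7 = 6^7 * e^(i*7*pi/3) = 279936 * (cos(7*pi/3) + i*sin(7*pi/3))
Step 2: |z|^7 = 6^7 = 279936
Step 3: Reduce the angle mod 2*pi: 7*pi/3 - 2*pi = pi/3
Step 4: cos(pi/3) = 1/2
Step 5: Re(z^7) = 279936 * 1/2 = 139968

139968


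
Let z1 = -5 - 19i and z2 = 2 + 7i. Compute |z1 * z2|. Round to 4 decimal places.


Step 1: |z1| = sqrt((-5)^2 + (-19)^2) = sqrt(386)
Step 2: |z2| = sqrt(2^2 + 7^2) = sqrt(53)
Step 3: |z1*z2| = |z1|*|z2| = sqrt(386) * sqrt(53) = sqrt(386 * 53) = sqrt(20458)
Step 4: = 143.0315

143.0315


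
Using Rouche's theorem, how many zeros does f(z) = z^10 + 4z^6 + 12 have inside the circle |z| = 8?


Step 1: On |z| = 8 the three terms have sizes |z^10| = 8^10 = 1073741824, |4z^6| = 4*8^6 = 1048576, |12| = 12
Step 2: The dominant term is g(z) = z^10; let h(z) = 4z^6 + 12 so f = g + h
Step 3: On |z| = 8: |g| = 1073741824 and |h| <= 1048576 + 12 = 1048588
Step 4: Since 1073741824 > 1048588, |h| < |g| on |z| = 8, so by Rouche f has the same number of zeros as g inside |z| < 8
Step 5: g(z) = z^10 has 10 zeros (all at the origin) inside |z| < 8. Answer = 10

10


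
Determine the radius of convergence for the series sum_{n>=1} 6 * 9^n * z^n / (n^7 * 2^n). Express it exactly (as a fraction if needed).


Step 1: General term a_n = 6 * 9^n / (n^7 * 2^n)
Step 2: By the root test, |a_n|^(1/n) = 6^(1/n) * 9 / (n^(7/n) * 2) -> 9/2 as n -> infinity (since 6^(1/n) -> 1 and n^(7/n) -> 1)
Step 3: R = 1/lim|a_n|^(1/n) = 2/9

2/9


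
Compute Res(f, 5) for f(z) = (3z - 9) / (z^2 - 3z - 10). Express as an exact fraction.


Step 1: Q(z) = z^2 - 3z - 10 = (z - 5)(z + 2)
Step 2: Q'(z) = 2z - 3
Step 3: Q'(5) = 7, P(5) = 6
Step 4: Res = P(5)/Q'(5) = 6/7 = 6/7

6/7


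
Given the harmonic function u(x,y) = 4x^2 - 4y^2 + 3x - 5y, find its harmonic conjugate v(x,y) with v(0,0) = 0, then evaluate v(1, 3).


Step 1: v_x = -u_y = 8y + 5
Step 2: v_y = u_x = 8x + 3
Step 3: v = 8xy + 5x + 3y + C
Step 4: v(0,0) = 0 => C = 0
Step 5: v(1, 3) = 38

38


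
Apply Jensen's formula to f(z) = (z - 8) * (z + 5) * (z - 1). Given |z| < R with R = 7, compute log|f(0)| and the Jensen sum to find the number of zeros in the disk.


Jensen's formula: (1/2pi)*integral log|f(Re^it)|dt = log|f(0)| + sum_{|a_k|<R} log(R/|a_k|)
Step 1: f(0) = (-8) * 5 * (-1) = 40
Step 2: log|f(0)| = log|8| + log|-5| + log|1| = 3.6889
Step 3: Zeros inside |z| < 7: -5, 1
Step 4: Jensen sum = log(7/5) + log(7/1) = 2.2824
Step 5: n(R) = number of terms in the Jensen sum = count of zeros inside |z| < 7 = 2

2


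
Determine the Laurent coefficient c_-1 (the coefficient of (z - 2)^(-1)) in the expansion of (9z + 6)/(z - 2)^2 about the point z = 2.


Step 1: Write the numerator in powers of (z - 2): 9z + 6 = 9(z - 2) + (9*2 + 6) = 9(z - 2) + 24
Step 2: Divide by (z - 2)^2: f(z) = 24(z - 2)^(-2) + 9(z - 2)^(-1)
Step 3: This finite sum is the Laurent series of f about z = 2.
Step 4: Coefficient of (z - 2)^(-1) = coefficient of (z - 2) in the re-centred numerator = 9

9


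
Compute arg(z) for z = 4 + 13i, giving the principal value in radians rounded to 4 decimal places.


Step 1: z = 4 + 13i
Step 2: arg(z) = atan2(13, 4)
Step 3: arg(z) = 1.2723

1.2723


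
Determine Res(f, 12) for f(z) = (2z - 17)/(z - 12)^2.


Step 1: Pole of order 2 at z = 12
Step 2: Res = lim d/dz [(z - 12)^2 * f(z)] as z -> 12
Step 3: (z - 12)^2 * f(z) = 2z - 17
Step 4: d/dz[2z - 17] = 2

2
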